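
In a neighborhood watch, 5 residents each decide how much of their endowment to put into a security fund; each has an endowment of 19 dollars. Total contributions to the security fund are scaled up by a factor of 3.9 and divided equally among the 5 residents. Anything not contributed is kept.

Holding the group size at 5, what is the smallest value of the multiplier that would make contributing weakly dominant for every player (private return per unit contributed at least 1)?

A contributed unit returns (multiplier)/5 to its contributor.
This reaches 1 exactly when the multiplier is 5.

5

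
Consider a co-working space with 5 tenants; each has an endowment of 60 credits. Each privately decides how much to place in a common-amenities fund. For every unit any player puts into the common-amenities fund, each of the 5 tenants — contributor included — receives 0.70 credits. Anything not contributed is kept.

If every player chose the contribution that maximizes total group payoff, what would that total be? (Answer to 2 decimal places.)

1050.00 credits

Each contributed unit returns 3.500 to the group as a whole (0.70 to each of 5 players), which exceeds 1, so the social optimum is full contribution: group total = 3.500 × 300 = 1050.00.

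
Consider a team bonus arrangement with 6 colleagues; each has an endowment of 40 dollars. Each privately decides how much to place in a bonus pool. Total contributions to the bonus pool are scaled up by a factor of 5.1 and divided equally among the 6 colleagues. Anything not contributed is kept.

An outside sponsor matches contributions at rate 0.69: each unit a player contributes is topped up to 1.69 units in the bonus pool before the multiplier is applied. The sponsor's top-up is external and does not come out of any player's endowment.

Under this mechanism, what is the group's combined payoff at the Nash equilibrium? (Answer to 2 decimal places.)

With the mechanism, a contributed unit returns 5.1 × 1.69 / 6 = 1.4365 per unit of net cost to the contributor — now above 1 — so contributing fully is weakly dominant for every player.
So the Nash equilibrium is full contribution by all 6; the group earns 5.1 × 1.69 × 240 = 2068.56.

2068.56 dollars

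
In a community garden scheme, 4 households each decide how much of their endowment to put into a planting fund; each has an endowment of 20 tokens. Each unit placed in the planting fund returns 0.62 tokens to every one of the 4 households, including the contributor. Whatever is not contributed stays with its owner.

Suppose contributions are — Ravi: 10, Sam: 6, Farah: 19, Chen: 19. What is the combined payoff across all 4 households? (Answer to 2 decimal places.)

159.92 tokens

Total contributed: 10 + 6 + 19 + 19 = 54; total kept: 4 × 20 − 54 = 26.
The planting fund pays out 0.62 × 4 × 54 = 133.92 in aggregate.
Group total = 26 + 133.92 = 159.92.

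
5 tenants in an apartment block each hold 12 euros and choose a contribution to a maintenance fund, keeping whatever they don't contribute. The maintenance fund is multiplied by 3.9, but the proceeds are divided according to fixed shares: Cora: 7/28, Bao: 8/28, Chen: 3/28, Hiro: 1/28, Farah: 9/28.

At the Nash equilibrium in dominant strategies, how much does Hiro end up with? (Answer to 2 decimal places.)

15.34 euros

A player with share s gets back 3.9·s per unit contributed, so full contribution is dominant for anyone with s > 1/3.9 = 0.2564 and zero contribution is dominant for anyone below.
The shares above 0.2564 belong to Bao and Farah, contributing 12 each; the remaining 3 contribute 0. Total contributed: 24.
Hiro keeps 12 and receives 3.9 × 24 × 1/28 = 3.34 from the maintenance fund, for a payoff of 15.34.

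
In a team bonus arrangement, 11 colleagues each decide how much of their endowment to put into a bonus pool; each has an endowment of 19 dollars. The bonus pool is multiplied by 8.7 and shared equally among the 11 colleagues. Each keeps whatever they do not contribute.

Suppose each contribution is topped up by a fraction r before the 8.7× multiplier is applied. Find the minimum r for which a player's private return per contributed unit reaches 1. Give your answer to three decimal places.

0.264

With matching at rate r, one contributed unit becomes (1 + r) in the bonus pool and returns 8.7 × (1 + r) / 11 to the contributor.
Setting this equal to 1: 1 + r = 11/8.7 = 1.2644.
So the minimum matching rate is r = 1.2644 − 1 = 0.264.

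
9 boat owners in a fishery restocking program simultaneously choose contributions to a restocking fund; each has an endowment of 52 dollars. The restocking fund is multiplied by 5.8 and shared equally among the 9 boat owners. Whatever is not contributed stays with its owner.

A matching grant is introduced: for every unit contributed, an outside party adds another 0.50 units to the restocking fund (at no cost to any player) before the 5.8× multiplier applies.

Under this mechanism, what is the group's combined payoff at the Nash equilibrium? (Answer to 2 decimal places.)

The effective private return is 5.8 × 1.50 / 9 = 0.9667, which is still under 1, so the mechanism doesn't change anyone's dominant strategy: zero contribution.
At the Nash equilibrium no one contributes; group total payoff = 9 × 52 = 468.

468.00 dollars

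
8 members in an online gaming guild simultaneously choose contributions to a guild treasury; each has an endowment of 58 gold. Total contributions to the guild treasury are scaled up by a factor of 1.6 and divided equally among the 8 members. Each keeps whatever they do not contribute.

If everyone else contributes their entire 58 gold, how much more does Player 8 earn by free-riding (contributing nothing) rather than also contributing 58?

46.40 gold

Switching from a contribution of 58 to 0 lets Player 8 keep an extra 58 gold, but lowers the guild treasury by 58, which costs Player 8 their own share of that drop: 1.6/8 × 58 = 11.60.
Net gain = 58 − 11.60 = 46.40. The private return per contributed unit (0.2000) is below 1, so free-riding is indeed the best response regardless of what the others do.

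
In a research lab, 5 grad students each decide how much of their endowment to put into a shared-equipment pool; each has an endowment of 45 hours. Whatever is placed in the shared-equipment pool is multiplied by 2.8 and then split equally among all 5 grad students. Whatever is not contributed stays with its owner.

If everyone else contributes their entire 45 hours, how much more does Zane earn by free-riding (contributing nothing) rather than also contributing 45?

19.80 hours

Switching from a contribution of 45 to 0 lets Zane keep an extra 45 hours, but lowers the shared-equipment pool by 45, which costs Zane their own share of that drop: 2.8/5 × 45 = 25.20.
Net gain = 45 − 25.20 = 19.80. The private return per contributed unit (0.5600) is below 1, so free-riding is indeed the best response regardless of what the others do.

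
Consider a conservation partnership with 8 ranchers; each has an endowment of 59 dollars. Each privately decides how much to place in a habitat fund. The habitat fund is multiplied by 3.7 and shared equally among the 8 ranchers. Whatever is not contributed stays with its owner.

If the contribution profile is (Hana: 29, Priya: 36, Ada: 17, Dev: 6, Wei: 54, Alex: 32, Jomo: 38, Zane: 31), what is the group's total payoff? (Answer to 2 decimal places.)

1128.10 dollars

Total contributed: 29 + 36 + 17 + 6 + 54 + 32 + 38 + 31 = 243; total kept: 8 × 59 − 243 = 229.
The habitat fund pays out 3.7 × 243 = 899.10 in aggregate.
Group total = 229 + 899.10 = 1128.10.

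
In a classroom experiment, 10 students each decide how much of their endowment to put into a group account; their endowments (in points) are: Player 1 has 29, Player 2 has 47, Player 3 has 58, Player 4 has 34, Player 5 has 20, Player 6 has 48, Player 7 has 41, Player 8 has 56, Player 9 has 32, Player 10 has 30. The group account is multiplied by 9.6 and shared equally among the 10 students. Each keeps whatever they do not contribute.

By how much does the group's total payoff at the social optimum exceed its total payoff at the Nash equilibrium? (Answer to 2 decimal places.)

3397.00 points

The private return per contributed unit is 9.6/10 = 0.9600 < 1 for every player regardless of endowment, so the Nash equilibrium is zero contribution and the group total is Σ E_j = 29 + 47 + 58 + 34 + 20 + 48 + 41 + 56 + 32 + 30 = 395.
Each contributed unit returns 9.600 to the group, so the social optimum is full contribution by everyone: group total = 9.600 × 395 = 3792.00.
Efficiency loss = (9.600 − 1) × 395 = 3397.00.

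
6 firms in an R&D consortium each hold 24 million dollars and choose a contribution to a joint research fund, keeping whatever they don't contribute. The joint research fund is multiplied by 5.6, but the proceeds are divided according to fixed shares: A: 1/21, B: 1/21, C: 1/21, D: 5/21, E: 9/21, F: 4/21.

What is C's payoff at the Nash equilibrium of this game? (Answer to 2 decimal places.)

A player with share s gets back 5.6·s per unit contributed, so full contribution is dominant for anyone with s > 1/5.6 = 0.1786 and zero contribution is dominant for anyone below.
D, E and F clear that bar, contributing 24 each; the remaining 3 contribute 0. Total contributed: 72.
C keeps 24 and receives 5.6 × 72 × 1/21 = 19.20 from the joint research fund, for a payoff of 43.20.

43.20 million dollars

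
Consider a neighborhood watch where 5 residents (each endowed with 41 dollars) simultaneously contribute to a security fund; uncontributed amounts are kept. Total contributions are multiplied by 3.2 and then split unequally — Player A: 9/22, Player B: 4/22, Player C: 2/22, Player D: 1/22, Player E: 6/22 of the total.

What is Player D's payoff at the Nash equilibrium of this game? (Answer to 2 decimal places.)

For player j, contributing a unit is worthwhile iff 3.2 × (j's share) ≥ 1, i.e. iff j's share is at least 0.3125.
Player A alone (share 9/22) is above the threshold, contributing 41; the remaining 4 contribute 0. Total contributed: 41.
Player D keeps 41 and receives 3.2 × 41 × 1/22 = 5.96 from the security fund, for a payoff of 46.96.

46.96 dollars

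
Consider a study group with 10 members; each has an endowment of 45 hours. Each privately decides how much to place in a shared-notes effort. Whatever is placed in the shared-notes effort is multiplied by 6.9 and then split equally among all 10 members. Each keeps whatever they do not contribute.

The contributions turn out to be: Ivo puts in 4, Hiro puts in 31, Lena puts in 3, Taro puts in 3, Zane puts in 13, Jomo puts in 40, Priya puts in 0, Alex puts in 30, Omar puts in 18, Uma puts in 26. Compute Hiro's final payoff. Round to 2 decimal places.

Total contributed: 4 + 31 + 3 + 3 + 13 + 40 + 0 + 30 + 18 + 26 = 168.
Each receives 6.9 × 168 / 10 = 115.92 from the shared-notes effort.
Hiro keeps 45 − 31 = 14, so Hiro's payoff is 14 + 115.92 = 129.92.

129.92 hours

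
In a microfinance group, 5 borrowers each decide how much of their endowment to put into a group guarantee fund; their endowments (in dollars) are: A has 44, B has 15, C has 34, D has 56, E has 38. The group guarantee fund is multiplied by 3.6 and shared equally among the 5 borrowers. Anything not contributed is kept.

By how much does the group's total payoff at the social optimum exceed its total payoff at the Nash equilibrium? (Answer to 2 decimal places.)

486.20 dollars

The private return per contributed unit is 3.6/5 = 0.7200 < 1 for every player regardless of endowment, so the Nash equilibrium is zero contribution and the group total is Σ E_j = 44 + 15 + 34 + 56 + 38 = 187.
Each contributed unit returns 3.600 to the group, so the social optimum is full contribution by everyone: group total = 3.600 × 187 = 673.20.
Efficiency loss = (3.600 − 1) × 187 = 486.20.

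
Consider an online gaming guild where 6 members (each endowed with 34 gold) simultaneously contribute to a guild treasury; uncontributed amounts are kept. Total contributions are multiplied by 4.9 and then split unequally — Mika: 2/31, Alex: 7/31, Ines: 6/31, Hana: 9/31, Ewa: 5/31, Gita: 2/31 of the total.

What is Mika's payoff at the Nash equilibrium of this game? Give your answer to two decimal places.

55.50 gold

A player with share s gets back 4.9·s per unit contributed, so full contribution is dominant for anyone with s > 1/4.9 = 0.2041 and zero contribution is dominant for anyone below.
The shares above 0.2041 belong to Alex and Hana, contributing 34 each; the remaining 4 contribute 0. Total contributed: 68.
Mika keeps 34 and receives 4.9 × 68 × 2/31 = 21.50 from the guild treasury, for a payoff of 55.50.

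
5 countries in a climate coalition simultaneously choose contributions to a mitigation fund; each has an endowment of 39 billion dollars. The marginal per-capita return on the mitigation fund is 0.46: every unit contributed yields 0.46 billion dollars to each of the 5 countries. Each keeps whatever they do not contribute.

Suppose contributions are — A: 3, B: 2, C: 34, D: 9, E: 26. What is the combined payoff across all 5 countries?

291.20 billion dollars

Total contributed: 3 + 2 + 34 + 9 + 26 = 74; total kept: 5 × 39 − 74 = 121.
The mitigation fund pays out 0.46 × 5 × 74 = 170.20 in aggregate.
Group total = 121 + 170.20 = 291.20.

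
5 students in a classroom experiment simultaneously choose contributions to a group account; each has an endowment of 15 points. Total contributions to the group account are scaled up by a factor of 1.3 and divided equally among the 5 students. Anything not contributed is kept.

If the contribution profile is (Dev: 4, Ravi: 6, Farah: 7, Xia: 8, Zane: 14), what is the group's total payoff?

86.70 points

Total contributed: 4 + 6 + 7 + 8 + 14 = 39; total kept: 5 × 15 − 39 = 36.
The group account pays out 1.3 × 39 = 50.70 in aggregate.
Group total = 36 + 50.70 = 86.70.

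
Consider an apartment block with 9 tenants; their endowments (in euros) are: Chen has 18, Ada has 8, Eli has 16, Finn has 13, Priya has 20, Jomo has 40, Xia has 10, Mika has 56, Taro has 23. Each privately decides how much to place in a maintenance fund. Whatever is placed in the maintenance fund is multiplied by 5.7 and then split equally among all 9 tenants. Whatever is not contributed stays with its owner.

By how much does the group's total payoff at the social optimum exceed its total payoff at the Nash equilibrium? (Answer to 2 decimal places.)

The private return per contributed unit is 5.7/9 = 0.6333 < 1 for every player regardless of endowment, so the Nash equilibrium is zero contribution and the group total is Σ E_j = 18 + 8 + 16 + 13 + 20 + 40 + 10 + 56 + 23 = 204.
Each contributed unit returns 5.700 to the group, so the social optimum is full contribution by everyone: group total = 5.700 × 204 = 1162.80.
Efficiency loss = (5.700 − 1) × 204 = 958.80.

958.80 euros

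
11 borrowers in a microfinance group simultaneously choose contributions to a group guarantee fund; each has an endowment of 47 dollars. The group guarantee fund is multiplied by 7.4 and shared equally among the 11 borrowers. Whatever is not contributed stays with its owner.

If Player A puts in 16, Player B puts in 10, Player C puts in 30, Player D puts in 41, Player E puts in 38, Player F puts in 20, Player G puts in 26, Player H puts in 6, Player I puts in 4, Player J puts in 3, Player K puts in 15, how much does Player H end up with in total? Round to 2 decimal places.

181.60 dollars

Total contributed: 16 + 10 + 30 + 41 + 38 + 20 + 26 + 6 + 4 + 3 + 15 = 209.
Each receives 7.4 × 209 / 11 = 140.60 from the group guarantee fund.
Player H keeps 47 − 6 = 41, so Player H's payoff is 41 + 140.60 = 181.60.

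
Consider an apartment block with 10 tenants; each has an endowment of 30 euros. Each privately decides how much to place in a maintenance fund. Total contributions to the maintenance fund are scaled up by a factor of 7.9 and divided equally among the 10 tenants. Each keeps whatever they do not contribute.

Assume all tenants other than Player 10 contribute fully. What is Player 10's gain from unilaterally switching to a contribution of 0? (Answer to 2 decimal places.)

6.30 euros

Switching from a contribution of 30 to 0 lets Player 10 keep an extra 30 euros, but lowers the maintenance fund by 30, which costs Player 10 their own share of that drop: 7.9/10 × 30 = 23.70.
Net gain = 30 − 23.70 = 6.30. The private return per contributed unit (0.7900) is below 1, so free-riding is indeed the best response regardless of what the others do.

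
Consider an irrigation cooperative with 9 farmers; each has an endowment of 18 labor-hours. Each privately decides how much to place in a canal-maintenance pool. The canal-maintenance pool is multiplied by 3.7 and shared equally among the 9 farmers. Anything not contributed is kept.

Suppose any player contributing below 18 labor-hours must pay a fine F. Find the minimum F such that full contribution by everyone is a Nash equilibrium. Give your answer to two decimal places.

10.60 labor-hours

Given the others contribute fully, the best deviation is to contribute 0 (any partial contribution still incurs the fine and gives up units whose private return 0.4111 is below 1).
Deviating from 18 to 0 saves 18 labor-hours but forfeits the deviator's share of the drop in the canal-maintenance pool: 3.7/9 × 18 = 7.40.
So the deviation gain is 18 − 7.40 = 10.60, and the fine must be at least 10.60 labor-hours to wipe it out.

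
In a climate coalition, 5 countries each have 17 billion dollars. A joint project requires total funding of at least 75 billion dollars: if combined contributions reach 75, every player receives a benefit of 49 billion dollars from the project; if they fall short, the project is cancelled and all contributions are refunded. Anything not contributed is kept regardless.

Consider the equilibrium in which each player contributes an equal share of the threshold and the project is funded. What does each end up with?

Equal share of the threshold: 75/5 = 15.
At this profile no one gains by cutting their contribution: any cut drops the total below 75, the project is cancelled, contributions are refunded, and the deviator ends with 17, which is less than 17 − 15 + 49 = 51. Contributing more than 15 just wastes the excess. So contributing exactly 15 is a best response.
Each player's payoff: 17 − 15 + 49 = 51.

51 billion dollars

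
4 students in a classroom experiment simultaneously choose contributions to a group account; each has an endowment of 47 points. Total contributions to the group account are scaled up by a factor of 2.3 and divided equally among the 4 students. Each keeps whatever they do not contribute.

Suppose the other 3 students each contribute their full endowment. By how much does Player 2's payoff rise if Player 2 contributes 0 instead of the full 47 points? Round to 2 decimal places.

Switching from a contribution of 47 to 0 lets Player 2 keep an extra 47 points, but lowers the group account by 47, which costs Player 2 their own share of that drop: 2.3/4 × 47 = 27.02.
Net gain = 47 − 27.02 = 19.98. The private return per contributed unit (0.5750) is below 1, so free-riding is indeed the best response regardless of what the others do.

19.98 points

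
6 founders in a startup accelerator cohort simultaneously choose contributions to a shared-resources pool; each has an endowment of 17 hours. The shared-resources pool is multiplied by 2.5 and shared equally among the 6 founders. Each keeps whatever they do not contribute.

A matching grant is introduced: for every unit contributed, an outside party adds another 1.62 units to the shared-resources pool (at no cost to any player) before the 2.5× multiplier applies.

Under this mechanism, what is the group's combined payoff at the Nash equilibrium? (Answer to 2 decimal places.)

668.10 hours

The effective private return per unit is now 2.5 × 2.62 / 6 = 1.0917 > 1, so every player's dominant strategy flips to full contribution.
At the Nash equilibrium everyone contributes 17. Group total payoff = 2.5 × 2.62 × 102 = 668.10.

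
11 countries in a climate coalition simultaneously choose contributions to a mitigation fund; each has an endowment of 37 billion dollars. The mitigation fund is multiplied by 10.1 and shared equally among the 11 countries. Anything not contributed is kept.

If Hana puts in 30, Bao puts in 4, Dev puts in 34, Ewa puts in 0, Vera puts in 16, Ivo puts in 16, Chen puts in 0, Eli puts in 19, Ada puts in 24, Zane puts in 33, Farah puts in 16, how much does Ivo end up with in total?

Total contributed: 30 + 4 + 34 + 0 + 16 + 16 + 0 + 19 + 24 + 33 + 16 = 192.
Each receives 10.1 × 192 / 11 = 176.29 from the mitigation fund.
Ivo keeps 37 − 16 = 21, so Ivo's payoff is 21 + 176.29 = 197.29.

197.29 billion dollars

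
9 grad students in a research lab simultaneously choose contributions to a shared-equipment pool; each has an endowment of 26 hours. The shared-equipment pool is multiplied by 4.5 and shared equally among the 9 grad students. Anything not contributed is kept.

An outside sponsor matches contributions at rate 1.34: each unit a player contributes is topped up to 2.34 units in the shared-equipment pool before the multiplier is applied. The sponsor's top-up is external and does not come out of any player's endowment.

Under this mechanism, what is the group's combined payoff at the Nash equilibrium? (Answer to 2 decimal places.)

2464.02 hours

The effective private return per unit is now 4.5 × 2.34 / 9 = 1.1700 > 1, so every player's dominant strategy flips to full contribution.
At the Nash equilibrium everyone contributes 26. Group total payoff = 4.5 × 2.34 × 234 = 2464.02.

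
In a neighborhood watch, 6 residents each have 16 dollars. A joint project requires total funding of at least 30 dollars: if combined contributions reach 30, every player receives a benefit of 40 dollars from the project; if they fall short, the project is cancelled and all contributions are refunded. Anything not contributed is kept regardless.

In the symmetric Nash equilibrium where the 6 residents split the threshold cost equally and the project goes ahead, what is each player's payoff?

51 dollars

Equal share of the threshold: 30/6 = 5.
At this profile no one gains by cutting their contribution: any cut drops the total below 30, the project is cancelled, contributions are refunded, and the deviator ends with 16, which is less than 16 − 5 + 40 = 51. Contributing more than 5 just wastes the excess. So contributing exactly 5 is a best response.
Each player's payoff: 16 − 5 + 40 = 51.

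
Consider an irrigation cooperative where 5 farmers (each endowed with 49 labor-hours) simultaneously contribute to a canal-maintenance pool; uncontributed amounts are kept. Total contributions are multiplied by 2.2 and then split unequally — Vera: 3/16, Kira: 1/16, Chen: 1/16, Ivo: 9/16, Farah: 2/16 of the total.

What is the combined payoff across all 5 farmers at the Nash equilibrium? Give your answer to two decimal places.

Each unit j contributes comes back to j as 2.2 × (j's share), so j prefers to contribute only if that share exceeds 1/2.2 = 0.4545; otherwise keeping the unit dominates.
The only share above 0.4545 is Ivo's 9/16, contributing 49; the remaining 4 contribute 0. Total contributed: 49.
The canal-maintenance pool pays out 2.2 × 49 = 107.80 in total (split across the unequal shares, but the aggregate is all that matters for the group sum).
The 4 free-riders keep 49 each, adding 196. Group total = 196 + 107.80 = 303.80.

303.80 labor-hours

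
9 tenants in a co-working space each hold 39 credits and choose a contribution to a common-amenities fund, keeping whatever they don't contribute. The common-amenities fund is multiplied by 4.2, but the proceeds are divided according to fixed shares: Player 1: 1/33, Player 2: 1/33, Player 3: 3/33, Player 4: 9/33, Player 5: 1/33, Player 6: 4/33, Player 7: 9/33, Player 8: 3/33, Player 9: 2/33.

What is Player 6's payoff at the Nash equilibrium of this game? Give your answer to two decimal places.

For player j, contributing a unit is worthwhile iff 4.2 × (j's share) ≥ 1, i.e. iff j's share is at least 0.2381.
Player 4 and Player 7 clear that bar, contributing 39 each; the remaining 7 contribute 0. Total contributed: 78.
Player 6 keeps 39 and receives 4.2 × 78 × 4/33 = 39.71 from the common-amenities fund, for a payoff of 78.71.

78.71 credits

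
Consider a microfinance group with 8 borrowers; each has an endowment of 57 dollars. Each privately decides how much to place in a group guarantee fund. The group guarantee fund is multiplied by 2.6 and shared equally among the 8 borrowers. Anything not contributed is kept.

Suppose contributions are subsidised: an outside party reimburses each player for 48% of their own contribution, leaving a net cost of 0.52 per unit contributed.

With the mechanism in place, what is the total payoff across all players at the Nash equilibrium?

The effective private return is (2.6/8) / 0.52 = 0.6250, which is still under 1, so the mechanism doesn't change anyone's dominant strategy: zero contribution.
Everyone keeps their endowment and the group total is 8 × 57 = 456.

456.00 dollars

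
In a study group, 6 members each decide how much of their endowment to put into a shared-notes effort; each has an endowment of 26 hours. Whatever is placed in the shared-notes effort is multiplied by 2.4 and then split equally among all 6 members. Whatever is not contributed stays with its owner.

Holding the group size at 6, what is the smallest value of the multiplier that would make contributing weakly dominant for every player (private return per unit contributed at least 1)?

A contributed unit returns (multiplier)/6 to its contributor.
This reaches 1 exactly when the multiplier is 6.

6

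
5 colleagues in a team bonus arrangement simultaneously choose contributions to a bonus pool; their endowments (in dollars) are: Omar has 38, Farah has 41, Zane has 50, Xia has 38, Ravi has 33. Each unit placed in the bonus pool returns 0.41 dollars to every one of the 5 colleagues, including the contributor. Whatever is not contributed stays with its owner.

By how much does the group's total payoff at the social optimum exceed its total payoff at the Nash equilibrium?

210.00 dollars

The private return per contributed unit is 0.41 < 1 for everyone, so the Nash equilibrium is zero contribution and the group total is Σ E_j = 38 + 41 + 50 + 38 + 33 = 200.
Each contributed unit returns 2.050 to the group, so the social optimum is full contribution by everyone: group total = 2.050 × 200 = 410.00.
Efficiency loss = (2.050 − 1) × 200 = 210.00.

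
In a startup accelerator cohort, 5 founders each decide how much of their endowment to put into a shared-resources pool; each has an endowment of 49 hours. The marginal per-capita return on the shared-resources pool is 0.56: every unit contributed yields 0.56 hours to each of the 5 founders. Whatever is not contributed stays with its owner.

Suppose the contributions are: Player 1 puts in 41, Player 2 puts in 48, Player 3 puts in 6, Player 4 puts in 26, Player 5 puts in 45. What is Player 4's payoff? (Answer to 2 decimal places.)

115.96 hours

Total contributed: 41 + 48 + 6 + 26 + 45 = 166.
Each receives 0.56 × 166 = 92.96 from the shared-resources pool.
Player 4 keeps 49 − 26 = 23, so Player 4's payoff is 23 + 92.96 = 115.96.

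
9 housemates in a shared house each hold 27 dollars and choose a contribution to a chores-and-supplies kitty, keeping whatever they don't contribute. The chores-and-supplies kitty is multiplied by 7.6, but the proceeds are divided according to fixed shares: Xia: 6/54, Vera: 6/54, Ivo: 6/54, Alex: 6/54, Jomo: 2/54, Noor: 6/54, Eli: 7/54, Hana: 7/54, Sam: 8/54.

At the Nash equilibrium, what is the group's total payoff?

421.20 dollars

For player j, contributing a unit is worthwhile iff 7.6 × (j's share) ≥ 1, i.e. iff j's share is at least 0.1316.
Only Sam (8/54) clears that bar, contributing 27; the remaining 8 contribute 0. Total contributed: 27.
The chores-and-supplies kitty pays out 7.6 × 27 = 205.20 in total (split across the unequal shares, but the aggregate is all that matters for the group sum).
The 8 free-riders keep 27 each, adding 216. Group total = 216 + 205.20 = 421.20.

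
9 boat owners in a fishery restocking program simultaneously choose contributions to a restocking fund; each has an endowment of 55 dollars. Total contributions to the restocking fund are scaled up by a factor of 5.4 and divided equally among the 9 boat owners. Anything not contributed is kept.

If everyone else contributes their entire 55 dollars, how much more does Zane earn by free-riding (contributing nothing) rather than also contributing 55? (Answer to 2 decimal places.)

Switching from a contribution of 55 to 0 lets Zane keep an extra 55 dollars, but lowers the restocking fund by 55, which costs Zane their own share of that drop: 5.4/9 × 55 = 33.00.
Net gain = 55 − 33.00 = 22.00. The private return per contributed unit (0.6000) is below 1, so free-riding is indeed the best response regardless of what the others do.

22.00 dollars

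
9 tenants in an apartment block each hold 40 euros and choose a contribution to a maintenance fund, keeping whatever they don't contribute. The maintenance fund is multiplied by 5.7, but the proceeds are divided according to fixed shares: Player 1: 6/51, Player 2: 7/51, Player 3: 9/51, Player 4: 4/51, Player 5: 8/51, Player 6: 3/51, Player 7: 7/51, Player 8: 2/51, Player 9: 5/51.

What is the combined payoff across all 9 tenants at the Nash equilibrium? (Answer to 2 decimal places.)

Player j's private return per contributed unit is 5.7 × (j's share). Contributing is weakly dominant for j when that share is at least 1/5.7 = 0.1754, and contributing 0 is dominant otherwise.
Only Player 3 (9/51) clears that bar, contributing 40; the remaining 8 contribute 0. Total contributed: 40.
The maintenance fund pays out 5.7 × 40 = 228.00 in total (split across the unequal shares, but the aggregate is all that matters for the group sum).
The 8 free-riders keep 40 each, adding 320. Group total = 320 + 228.00 = 548.00.

548.00 euros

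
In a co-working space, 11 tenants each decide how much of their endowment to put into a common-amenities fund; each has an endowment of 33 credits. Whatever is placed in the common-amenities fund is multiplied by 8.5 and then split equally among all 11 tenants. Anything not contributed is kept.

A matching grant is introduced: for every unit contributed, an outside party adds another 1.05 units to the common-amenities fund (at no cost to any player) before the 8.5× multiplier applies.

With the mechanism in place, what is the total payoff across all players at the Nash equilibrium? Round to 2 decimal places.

6325.28 credits

With the mechanism, a contributed unit returns 8.5 × 2.05 / 11 = 1.5841 per unit of net cost to the contributor — now above 1 — so contributing fully is weakly dominant for every player.
So the Nash equilibrium is full contribution by all 11; the group earns 8.5 × 2.05 × 363 = 6325.28.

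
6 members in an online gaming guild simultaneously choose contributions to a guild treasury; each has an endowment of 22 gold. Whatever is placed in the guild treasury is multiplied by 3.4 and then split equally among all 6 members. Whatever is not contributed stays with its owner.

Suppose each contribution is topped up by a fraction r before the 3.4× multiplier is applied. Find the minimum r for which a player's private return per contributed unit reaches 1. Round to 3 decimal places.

0.765

With matching at rate r, one contributed unit becomes (1 + r) in the guild treasury and returns 3.4 × (1 + r) / 6 to the contributor.
Setting this equal to 1: 1 + r = 6/3.4 = 1.7647.
So the minimum matching rate is r = 1.7647 − 1 = 0.765.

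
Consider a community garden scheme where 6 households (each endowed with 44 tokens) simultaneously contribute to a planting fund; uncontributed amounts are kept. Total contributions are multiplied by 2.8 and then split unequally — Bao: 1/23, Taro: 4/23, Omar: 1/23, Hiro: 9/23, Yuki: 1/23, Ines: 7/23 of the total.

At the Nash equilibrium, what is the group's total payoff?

Player j's private return per contributed unit is 2.8 × (j's share). Contributing is weakly dominant for j when that share is at least 1/2.8 = 0.3571, and contributing 0 is dominant otherwise.
Only Hiro (9/23) clears that bar, contributing 44; the remaining 5 contribute 0. Total contributed: 44.
The planting fund pays out 2.8 × 44 = 123.20 in total (split across the unequal shares, but the aggregate is all that matters for the group sum).
The 5 free-riders keep 44 each, adding 220. Group total = 220 + 123.20 = 343.20.

343.20 tokens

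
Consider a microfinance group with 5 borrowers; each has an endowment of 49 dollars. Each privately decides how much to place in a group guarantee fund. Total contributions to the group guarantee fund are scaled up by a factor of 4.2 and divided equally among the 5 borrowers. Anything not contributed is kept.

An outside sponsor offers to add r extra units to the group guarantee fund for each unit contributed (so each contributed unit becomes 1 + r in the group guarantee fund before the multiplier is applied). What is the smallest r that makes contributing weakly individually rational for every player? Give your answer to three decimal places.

0.190

With matching at rate r, one contributed unit becomes (1 + r) in the group guarantee fund and returns 4.2 × (1 + r) / 5 to the contributor.
Setting this equal to 1: 1 + r = 5/4.2 = 1.1905.
So the minimum matching rate is r = 1.1905 − 1 = 0.190.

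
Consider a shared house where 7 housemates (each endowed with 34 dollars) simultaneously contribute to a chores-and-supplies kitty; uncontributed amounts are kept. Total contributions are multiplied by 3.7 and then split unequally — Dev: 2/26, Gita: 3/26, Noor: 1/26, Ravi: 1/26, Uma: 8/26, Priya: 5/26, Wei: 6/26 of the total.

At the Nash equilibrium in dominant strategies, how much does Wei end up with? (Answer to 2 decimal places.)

Player j's private return per contributed unit is 3.7 × (j's share). Contributing is weakly dominant for j when that share is at least 1/3.7 = 0.2703, and contributing 0 is dominant otherwise.
Uma alone (share 8/26) is above the threshold, contributing 34; the remaining 6 contribute 0. Total contributed: 34.
Wei keeps 34 and receives 3.7 × 34 × 6/26 = 29.03 from the chores-and-supplies kitty, for a payoff of 63.03.

63.03 dollars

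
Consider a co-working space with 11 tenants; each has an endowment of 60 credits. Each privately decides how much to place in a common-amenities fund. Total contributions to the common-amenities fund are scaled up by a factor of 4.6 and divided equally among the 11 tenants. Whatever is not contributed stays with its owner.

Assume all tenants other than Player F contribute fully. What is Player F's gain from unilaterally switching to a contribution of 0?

34.91 credits

Switching from a contribution of 60 to 0 lets Player F keep an extra 60 credits, but lowers the common-amenities fund by 60, which costs Player F their own share of that drop: 4.6/11 × 60 = 25.09.
Net gain = 60 − 25.09 = 34.91. The private return per contributed unit (0.4182) is below 1, so free-riding is indeed the best response regardless of what the others do.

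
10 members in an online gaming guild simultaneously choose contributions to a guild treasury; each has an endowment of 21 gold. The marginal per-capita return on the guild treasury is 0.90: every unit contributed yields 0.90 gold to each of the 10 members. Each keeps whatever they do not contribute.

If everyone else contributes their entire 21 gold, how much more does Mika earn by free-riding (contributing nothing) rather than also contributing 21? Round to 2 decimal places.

2.10 gold

Switching from a contribution of 21 to 0 lets Mika keep an extra 21 gold, but lowers the guild treasury by 21, which costs Mika their own share of that drop: 0.90 × 21 = 18.90.
Net gain = 21 − 18.90 = 2.10. The private return per contributed unit (0.90) is below 1, so free-riding is indeed the best response regardless of what the others do.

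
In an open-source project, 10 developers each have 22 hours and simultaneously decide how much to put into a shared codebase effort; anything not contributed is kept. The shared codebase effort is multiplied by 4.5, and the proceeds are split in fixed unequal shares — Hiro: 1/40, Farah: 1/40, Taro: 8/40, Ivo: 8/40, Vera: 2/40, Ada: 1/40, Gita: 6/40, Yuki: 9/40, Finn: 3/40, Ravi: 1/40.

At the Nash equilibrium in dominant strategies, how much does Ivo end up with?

Each unit j contributes comes back to j as 4.5 × (j's share), so j prefers to contribute only if that share exceeds 1/4.5 = 0.2222; otherwise keeping the unit dominates.
The only share above 0.2222 is Yuki's 9/40, contributing 22; the remaining 9 contribute 0. Total contributed: 22.
Ivo keeps 22 and receives 4.5 × 22 × 8/40 = 19.80 from the shared codebase effort, for a payoff of 41.80.

41.80 hours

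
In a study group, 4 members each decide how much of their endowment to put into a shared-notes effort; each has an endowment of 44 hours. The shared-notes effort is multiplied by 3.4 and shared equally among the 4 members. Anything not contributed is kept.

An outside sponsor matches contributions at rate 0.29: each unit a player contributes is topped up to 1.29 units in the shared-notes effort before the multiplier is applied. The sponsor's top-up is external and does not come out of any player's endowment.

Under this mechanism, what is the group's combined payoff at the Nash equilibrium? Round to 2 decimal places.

771.94 hours

Under the mechanism each unit contributed yields 3.4 × 1.29 / 4 = 1.0965 back to its contributor per unit of net cost, which exceeds 1, making full contribution the dominant choice for everyone.
So the Nash equilibrium is full contribution by all 4; the group earns 3.4 × 1.29 × 176 = 771.94.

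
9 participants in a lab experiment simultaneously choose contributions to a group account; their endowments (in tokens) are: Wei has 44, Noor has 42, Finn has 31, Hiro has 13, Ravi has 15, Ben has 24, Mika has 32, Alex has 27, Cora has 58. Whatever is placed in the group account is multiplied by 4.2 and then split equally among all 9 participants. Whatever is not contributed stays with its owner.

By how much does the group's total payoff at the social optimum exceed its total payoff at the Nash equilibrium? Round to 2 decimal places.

The private return per contributed unit is 4.2/9 = 0.4667 < 1 for every player regardless of endowment, so the Nash equilibrium is zero contribution and the group total is Σ E_j = 44 + 42 + 31 + 13 + 15 + 24 + 32 + 27 + 58 = 286.
Each contributed unit returns 4.200 to the group, so the social optimum is full contribution by everyone: group total = 4.200 × 286 = 1201.20.
Efficiency loss = (4.200 − 1) × 286 = 915.20.

915.20 tokens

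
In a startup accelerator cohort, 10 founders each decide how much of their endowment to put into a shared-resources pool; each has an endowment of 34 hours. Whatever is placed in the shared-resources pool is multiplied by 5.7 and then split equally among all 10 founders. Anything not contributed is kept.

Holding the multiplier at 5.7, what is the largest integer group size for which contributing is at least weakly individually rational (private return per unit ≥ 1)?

Private return per unit is 5.7/(group size), which is ≥ 1 whenever the group size is ≤ 5.7.
The largest such integer is 5.

5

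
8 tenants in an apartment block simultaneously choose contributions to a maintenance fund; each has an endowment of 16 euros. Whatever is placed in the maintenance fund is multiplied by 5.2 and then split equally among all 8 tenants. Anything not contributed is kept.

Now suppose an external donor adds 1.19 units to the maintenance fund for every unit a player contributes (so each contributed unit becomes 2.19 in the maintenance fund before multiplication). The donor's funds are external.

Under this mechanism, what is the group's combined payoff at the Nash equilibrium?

Under the mechanism each unit contributed yields 5.2 × 2.19 / 8 = 1.4235 back to its contributor per unit of net cost, which exceeds 1, making full contribution the dominant choice for everyone.
At the Nash equilibrium everyone contributes 16. Group total payoff = 5.2 × 2.19 × 128 = 1457.66.

1457.66 euros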